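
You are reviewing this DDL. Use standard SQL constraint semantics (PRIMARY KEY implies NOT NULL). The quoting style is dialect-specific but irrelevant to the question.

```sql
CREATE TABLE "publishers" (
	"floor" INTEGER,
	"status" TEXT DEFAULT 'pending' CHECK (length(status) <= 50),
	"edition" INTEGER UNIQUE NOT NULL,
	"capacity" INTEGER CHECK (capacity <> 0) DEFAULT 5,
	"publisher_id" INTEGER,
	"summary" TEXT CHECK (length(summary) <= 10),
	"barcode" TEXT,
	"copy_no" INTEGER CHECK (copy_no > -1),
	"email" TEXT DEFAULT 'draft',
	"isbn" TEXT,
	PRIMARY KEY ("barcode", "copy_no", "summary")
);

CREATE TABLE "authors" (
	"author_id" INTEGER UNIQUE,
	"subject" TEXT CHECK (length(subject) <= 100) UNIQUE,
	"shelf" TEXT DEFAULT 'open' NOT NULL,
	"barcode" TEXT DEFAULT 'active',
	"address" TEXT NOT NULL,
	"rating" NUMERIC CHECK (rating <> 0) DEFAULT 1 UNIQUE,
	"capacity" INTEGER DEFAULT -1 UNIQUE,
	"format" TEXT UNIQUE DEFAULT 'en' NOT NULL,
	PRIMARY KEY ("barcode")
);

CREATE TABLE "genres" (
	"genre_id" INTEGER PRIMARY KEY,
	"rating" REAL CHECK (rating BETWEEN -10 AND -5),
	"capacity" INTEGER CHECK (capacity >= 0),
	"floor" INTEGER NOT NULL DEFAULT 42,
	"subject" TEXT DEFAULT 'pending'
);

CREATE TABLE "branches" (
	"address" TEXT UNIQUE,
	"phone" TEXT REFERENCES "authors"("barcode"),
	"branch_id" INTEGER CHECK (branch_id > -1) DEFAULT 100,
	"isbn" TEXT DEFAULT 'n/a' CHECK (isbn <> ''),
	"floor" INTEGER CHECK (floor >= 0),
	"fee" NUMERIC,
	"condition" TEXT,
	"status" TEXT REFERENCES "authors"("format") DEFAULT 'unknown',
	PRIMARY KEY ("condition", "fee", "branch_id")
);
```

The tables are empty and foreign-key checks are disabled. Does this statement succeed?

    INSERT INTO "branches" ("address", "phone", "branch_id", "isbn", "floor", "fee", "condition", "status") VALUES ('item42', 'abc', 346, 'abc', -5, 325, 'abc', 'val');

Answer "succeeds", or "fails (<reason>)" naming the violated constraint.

The value -5 for floor violates CHECK (floor >= 0).

fails (CHECK on floor)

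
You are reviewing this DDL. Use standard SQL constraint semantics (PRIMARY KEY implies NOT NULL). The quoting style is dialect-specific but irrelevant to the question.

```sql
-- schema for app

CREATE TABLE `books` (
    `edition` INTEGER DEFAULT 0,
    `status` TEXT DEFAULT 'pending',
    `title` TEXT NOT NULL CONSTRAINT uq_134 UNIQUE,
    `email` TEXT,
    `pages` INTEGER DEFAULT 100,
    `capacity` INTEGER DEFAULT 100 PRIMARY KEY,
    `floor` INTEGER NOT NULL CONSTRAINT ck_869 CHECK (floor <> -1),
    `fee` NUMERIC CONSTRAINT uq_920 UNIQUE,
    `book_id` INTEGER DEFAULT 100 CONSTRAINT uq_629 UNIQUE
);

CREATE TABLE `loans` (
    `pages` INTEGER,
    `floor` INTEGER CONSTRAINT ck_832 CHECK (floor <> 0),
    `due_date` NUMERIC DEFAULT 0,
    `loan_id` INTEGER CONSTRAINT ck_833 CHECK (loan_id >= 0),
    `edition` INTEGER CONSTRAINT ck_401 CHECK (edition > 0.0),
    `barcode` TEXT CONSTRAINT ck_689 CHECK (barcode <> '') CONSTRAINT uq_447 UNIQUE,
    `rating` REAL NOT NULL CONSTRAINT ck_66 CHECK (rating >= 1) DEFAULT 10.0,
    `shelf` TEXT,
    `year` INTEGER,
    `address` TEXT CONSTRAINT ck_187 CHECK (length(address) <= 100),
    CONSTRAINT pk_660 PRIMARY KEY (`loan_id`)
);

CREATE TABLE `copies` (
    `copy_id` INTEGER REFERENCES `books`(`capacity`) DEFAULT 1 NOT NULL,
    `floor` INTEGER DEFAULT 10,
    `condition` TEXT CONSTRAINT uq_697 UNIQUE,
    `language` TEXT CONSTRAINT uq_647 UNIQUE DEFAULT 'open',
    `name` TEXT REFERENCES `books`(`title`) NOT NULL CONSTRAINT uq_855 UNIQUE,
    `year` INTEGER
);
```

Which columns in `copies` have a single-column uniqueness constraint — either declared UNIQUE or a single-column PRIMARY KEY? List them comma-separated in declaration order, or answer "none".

condition, language, name

- copy_id: no UNIQUE or single-column PK constraint.
- floor: no UNIQUE or single-column PK constraint.
- condition: declared UNIQUE → unique.
- language: declared UNIQUE → unique.
- name: declared UNIQUE → unique.
- year: no UNIQUE or single-column PK constraint.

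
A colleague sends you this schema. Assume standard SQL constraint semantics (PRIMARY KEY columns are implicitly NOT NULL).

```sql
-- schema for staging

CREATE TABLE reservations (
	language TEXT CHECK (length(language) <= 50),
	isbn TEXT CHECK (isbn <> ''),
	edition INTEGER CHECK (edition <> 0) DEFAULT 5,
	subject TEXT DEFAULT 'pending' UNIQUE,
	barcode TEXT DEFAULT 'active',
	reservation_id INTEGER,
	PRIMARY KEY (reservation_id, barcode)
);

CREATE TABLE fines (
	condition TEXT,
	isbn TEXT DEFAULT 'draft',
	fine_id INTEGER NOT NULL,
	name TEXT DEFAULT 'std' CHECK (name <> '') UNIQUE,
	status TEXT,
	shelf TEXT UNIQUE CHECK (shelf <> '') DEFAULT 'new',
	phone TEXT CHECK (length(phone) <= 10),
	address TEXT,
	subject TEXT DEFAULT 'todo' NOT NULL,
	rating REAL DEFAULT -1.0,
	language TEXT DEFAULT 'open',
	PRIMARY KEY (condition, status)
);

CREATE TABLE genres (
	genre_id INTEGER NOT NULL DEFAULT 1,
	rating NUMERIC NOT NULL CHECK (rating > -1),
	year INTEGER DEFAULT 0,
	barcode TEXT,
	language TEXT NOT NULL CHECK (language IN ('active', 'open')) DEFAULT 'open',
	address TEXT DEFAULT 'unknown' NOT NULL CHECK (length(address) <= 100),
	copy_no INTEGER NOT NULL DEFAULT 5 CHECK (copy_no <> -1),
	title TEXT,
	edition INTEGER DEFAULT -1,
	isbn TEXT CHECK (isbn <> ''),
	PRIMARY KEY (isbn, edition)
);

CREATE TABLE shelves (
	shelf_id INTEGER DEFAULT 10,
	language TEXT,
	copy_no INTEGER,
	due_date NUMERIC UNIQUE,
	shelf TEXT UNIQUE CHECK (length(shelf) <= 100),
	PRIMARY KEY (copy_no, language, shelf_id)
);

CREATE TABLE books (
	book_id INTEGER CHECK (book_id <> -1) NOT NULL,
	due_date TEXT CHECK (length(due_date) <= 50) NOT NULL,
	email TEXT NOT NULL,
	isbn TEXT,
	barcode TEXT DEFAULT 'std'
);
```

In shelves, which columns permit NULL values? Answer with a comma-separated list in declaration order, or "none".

due_date, shelf

- shelf_id: part of the PRIMARY KEY, which implies NOT NULL → not nullable.
- language: part of the PRIMARY KEY, which implies NOT NULL → not nullable.
- copy_no: part of the PRIMARY KEY, which implies NOT NULL → not nullable.
- due_date: UNIQUE does not imply NOT NULL → nullable.
- shelf: CHECK does not forbid NULL (a CHECK constraint passes when its expression is NULL) → nullable.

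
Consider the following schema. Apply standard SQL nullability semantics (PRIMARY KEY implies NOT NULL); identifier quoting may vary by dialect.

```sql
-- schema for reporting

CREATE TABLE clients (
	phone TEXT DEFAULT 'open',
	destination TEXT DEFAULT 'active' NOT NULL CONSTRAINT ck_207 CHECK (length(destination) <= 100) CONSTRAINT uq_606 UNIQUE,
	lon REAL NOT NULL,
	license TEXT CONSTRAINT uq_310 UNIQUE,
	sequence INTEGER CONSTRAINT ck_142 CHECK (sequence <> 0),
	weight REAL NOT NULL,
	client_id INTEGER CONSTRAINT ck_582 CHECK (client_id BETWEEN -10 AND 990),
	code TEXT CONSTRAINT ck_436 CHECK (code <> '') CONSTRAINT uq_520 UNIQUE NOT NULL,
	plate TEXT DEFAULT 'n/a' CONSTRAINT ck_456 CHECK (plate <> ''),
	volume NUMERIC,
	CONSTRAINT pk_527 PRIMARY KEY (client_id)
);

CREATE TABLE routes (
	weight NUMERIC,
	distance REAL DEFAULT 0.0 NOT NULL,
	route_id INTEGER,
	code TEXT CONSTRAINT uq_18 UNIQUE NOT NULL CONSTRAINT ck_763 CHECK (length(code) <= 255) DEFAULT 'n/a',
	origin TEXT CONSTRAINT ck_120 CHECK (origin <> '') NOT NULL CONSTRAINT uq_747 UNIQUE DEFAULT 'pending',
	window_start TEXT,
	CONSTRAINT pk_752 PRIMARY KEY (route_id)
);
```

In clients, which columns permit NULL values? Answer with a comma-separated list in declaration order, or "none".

- phone: DEFAULT only fills an omitted column; an explicit NULL is still allowed → nullable.
- destination: declared NOT NULL → not nullable.
- lon: declared NOT NULL → not nullable.
- license: UNIQUE does not imply NOT NULL → nullable.
- sequence: CHECK does not forbid NULL (a CHECK constraint passes when its expression is NULL) → nullable.
- weight: declared NOT NULL → not nullable.
- client_id: part of the PRIMARY KEY, which implies NOT NULL → not nullable.
- code: declared NOT NULL → not nullable.
- plate: CHECK does not forbid NULL (a CHECK constraint passes when its expression is NULL) → nullable.
- volume: no NOT NULL constraint applies → nullable.

phone, license, sequence, plate, volume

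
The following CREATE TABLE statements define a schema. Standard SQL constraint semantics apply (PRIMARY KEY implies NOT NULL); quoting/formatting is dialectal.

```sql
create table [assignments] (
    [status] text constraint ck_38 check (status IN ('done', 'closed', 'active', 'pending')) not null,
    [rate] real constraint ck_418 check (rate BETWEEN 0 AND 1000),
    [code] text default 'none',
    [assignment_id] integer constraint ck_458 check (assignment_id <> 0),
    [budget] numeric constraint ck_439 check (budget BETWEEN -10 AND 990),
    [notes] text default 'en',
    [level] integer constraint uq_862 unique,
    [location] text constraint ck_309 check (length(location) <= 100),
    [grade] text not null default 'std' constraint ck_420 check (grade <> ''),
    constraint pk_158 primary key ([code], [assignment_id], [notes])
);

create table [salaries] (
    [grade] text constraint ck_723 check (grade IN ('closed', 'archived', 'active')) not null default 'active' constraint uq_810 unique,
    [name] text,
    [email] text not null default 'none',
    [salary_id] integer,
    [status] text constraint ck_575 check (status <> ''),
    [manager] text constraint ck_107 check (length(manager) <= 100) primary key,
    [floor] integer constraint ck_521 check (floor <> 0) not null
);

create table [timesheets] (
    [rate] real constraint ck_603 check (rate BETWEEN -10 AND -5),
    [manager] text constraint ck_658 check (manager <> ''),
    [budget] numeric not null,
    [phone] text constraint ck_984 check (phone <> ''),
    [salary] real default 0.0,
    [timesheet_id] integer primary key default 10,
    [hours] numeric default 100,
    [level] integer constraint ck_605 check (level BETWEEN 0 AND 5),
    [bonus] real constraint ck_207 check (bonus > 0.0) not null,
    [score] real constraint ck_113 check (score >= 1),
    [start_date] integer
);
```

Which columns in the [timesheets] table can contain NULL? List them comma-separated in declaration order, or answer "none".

- rate: CHECK does not forbid NULL (a CHECK constraint passes when its expression is NULL) → nullable.
- manager: CHECK does not forbid NULL (a CHECK constraint passes when its expression is NULL) → nullable.
- budget: declared NOT NULL → not nullable.
- phone: CHECK does not forbid NULL (a CHECK constraint passes when its expression is NULL) → nullable.
- salary: DEFAULT only fills an omitted column; an explicit NULL is still allowed → nullable.
- timesheet_id: part of the PRIMARY KEY, which implies NOT NULL → not nullable.
- hours: DEFAULT only fills an omitted column; an explicit NULL is still allowed → nullable.
- level: CHECK does not forbid NULL (a CHECK constraint passes when its expression is NULL) → nullable.
- bonus: declared NOT NULL → not nullable.
- score: CHECK does not forbid NULL (a CHECK constraint passes when its expression is NULL) → nullable.
- start_date: no NOT NULL constraint applies → nullable.

rate, manager, phone, salary, hours, level, score, start_date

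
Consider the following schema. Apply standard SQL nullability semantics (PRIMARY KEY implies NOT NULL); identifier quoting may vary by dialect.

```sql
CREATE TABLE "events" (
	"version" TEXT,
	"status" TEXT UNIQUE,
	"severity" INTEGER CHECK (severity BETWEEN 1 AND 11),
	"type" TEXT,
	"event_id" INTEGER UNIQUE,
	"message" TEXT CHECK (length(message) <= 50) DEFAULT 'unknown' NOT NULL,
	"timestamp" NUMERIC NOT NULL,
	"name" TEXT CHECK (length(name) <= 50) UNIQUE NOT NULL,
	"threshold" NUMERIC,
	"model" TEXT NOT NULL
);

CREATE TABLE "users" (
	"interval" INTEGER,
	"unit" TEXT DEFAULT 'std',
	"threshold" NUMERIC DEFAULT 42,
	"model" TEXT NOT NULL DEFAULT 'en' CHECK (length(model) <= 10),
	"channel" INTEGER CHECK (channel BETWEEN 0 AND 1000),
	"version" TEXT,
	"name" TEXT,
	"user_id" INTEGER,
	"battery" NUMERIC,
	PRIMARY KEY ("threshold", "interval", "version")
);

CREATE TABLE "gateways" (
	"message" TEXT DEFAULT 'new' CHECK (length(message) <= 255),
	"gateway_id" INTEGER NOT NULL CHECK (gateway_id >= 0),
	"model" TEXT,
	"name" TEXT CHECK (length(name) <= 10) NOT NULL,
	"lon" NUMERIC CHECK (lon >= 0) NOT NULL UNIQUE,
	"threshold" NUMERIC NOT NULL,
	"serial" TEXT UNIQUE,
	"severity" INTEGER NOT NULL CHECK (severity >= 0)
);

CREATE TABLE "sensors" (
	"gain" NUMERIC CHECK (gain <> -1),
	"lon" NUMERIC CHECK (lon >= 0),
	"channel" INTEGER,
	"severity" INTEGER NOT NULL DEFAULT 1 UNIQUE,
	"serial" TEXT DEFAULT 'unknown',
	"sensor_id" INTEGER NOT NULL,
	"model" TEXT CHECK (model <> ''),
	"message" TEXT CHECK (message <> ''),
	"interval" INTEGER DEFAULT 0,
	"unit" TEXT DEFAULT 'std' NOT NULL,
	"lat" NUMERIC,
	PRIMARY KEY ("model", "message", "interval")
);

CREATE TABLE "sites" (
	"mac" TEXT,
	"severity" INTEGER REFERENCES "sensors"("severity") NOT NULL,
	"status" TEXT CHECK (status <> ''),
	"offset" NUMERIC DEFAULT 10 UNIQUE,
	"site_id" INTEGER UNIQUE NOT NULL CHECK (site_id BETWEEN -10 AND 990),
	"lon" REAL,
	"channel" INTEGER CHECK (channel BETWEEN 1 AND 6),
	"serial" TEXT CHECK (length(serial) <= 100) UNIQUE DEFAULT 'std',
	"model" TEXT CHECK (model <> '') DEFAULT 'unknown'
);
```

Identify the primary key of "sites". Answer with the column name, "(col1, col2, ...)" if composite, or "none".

No column is declared PRIMARY KEY inline, and there is no table-level PRIMARY KEY clause in sites.

none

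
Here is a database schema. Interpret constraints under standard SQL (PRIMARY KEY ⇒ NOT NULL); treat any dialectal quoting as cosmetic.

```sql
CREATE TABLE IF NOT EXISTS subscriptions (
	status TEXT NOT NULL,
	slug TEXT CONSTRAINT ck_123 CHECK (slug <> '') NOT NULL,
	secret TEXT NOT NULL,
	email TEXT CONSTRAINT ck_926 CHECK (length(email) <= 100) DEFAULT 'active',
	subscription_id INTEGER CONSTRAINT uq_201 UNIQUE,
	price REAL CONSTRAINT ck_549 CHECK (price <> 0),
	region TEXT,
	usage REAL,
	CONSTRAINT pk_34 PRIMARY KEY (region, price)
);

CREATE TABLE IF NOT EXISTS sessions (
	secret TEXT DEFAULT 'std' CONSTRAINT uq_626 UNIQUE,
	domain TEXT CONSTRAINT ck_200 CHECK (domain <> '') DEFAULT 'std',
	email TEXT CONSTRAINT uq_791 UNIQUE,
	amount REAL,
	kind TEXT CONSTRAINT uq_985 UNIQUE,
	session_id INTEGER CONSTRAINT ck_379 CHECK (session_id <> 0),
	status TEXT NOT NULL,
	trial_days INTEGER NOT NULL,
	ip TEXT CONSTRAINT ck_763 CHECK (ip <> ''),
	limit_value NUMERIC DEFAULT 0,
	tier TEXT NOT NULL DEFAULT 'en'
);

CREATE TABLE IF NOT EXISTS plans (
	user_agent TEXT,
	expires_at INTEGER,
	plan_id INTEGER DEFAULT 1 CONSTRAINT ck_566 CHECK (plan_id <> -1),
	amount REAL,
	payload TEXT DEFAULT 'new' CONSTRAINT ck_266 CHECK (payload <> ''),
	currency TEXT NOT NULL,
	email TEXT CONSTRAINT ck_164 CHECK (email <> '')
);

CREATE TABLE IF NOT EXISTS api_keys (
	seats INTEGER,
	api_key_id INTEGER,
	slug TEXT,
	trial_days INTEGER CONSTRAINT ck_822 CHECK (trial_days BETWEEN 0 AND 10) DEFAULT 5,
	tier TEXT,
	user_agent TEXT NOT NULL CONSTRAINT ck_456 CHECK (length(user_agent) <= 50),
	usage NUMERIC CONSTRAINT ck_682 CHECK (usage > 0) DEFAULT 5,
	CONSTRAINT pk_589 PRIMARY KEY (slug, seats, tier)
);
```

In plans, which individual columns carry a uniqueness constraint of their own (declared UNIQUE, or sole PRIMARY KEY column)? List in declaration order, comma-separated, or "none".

- user_agent: no UNIQUE or single-column PK constraint.
- expires_at: no UNIQUE or single-column PK constraint.
- plan_id: no UNIQUE or single-column PK constraint.
- amount: no UNIQUE or single-column PK constraint.
- payload: no UNIQUE or single-column PK constraint.
- currency: no UNIQUE or single-column PK constraint.
- email: no UNIQUE or single-column PK constraint.

none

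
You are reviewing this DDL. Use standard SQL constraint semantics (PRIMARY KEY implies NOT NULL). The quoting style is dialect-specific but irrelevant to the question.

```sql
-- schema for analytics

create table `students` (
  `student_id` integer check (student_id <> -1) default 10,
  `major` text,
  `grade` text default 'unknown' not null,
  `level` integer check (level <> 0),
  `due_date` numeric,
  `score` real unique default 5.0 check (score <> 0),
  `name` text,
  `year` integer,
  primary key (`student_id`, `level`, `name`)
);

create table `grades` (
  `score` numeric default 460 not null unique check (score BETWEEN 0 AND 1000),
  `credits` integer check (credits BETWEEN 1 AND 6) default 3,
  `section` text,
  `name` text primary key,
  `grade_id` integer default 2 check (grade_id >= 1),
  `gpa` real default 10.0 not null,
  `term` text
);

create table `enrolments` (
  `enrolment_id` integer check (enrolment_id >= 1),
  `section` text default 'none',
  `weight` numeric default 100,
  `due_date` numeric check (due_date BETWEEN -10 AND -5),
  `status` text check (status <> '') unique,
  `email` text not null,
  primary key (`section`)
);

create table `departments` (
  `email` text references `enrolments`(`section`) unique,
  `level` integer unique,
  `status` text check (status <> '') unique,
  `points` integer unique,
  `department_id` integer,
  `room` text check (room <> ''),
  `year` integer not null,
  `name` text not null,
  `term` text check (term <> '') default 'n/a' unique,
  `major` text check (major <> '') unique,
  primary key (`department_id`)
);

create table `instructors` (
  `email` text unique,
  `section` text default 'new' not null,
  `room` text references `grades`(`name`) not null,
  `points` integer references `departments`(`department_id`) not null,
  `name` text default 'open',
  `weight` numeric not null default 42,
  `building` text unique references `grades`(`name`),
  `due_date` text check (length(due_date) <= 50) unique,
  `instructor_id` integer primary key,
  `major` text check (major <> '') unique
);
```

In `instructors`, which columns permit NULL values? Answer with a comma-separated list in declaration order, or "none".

- email: UNIQUE does not imply NOT NULL → nullable.
- section: declared NOT NULL → not nullable.
- room: declared NOT NULL → not nullable.
- points: declared NOT NULL → not nullable.
- name: DEFAULT only fills an omitted column; an explicit NULL is still allowed → nullable.
- weight: declared NOT NULL → not nullable.
- building: a foreign key column may be NULL unless separately constrained → nullable.
- due_date: CHECK does not forbid NULL (a CHECK constraint passes when its expression is NULL) → nullable.
- instructor_id: part of the PRIMARY KEY, which implies NOT NULL → not nullable.
- major: CHECK does not forbid NULL (a CHECK constraint passes when its expression is NULL) → nullable.

email, name, building, due_date, major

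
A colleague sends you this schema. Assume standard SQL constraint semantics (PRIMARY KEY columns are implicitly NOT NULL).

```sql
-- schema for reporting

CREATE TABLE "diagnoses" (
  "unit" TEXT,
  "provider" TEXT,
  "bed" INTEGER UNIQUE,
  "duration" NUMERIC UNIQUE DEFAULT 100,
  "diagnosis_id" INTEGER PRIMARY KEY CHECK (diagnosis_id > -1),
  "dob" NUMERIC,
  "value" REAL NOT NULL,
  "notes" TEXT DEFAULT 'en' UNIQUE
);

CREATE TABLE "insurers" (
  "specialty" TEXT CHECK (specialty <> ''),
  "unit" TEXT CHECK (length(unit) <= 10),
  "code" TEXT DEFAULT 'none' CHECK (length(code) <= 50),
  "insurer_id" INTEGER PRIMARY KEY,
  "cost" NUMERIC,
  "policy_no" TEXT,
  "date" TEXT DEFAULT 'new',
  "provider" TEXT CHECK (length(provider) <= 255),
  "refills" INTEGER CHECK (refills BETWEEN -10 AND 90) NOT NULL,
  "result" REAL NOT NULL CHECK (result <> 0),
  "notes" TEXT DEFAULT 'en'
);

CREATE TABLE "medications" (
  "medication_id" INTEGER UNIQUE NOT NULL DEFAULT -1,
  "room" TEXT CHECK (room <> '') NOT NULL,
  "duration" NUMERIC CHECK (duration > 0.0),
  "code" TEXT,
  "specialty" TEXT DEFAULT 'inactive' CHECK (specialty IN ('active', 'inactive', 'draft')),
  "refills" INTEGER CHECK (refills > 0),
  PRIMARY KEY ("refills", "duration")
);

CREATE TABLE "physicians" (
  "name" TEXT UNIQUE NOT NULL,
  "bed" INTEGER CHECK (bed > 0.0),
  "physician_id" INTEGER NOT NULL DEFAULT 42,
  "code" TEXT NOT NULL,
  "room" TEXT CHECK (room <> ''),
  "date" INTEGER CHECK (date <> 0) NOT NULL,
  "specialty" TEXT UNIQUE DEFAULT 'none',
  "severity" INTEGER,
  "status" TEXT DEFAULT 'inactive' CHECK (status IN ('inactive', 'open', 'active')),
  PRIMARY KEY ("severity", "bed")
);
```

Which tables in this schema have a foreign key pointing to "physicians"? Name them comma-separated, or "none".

No REFERENCES clause anywhere in the schema names physicians.

none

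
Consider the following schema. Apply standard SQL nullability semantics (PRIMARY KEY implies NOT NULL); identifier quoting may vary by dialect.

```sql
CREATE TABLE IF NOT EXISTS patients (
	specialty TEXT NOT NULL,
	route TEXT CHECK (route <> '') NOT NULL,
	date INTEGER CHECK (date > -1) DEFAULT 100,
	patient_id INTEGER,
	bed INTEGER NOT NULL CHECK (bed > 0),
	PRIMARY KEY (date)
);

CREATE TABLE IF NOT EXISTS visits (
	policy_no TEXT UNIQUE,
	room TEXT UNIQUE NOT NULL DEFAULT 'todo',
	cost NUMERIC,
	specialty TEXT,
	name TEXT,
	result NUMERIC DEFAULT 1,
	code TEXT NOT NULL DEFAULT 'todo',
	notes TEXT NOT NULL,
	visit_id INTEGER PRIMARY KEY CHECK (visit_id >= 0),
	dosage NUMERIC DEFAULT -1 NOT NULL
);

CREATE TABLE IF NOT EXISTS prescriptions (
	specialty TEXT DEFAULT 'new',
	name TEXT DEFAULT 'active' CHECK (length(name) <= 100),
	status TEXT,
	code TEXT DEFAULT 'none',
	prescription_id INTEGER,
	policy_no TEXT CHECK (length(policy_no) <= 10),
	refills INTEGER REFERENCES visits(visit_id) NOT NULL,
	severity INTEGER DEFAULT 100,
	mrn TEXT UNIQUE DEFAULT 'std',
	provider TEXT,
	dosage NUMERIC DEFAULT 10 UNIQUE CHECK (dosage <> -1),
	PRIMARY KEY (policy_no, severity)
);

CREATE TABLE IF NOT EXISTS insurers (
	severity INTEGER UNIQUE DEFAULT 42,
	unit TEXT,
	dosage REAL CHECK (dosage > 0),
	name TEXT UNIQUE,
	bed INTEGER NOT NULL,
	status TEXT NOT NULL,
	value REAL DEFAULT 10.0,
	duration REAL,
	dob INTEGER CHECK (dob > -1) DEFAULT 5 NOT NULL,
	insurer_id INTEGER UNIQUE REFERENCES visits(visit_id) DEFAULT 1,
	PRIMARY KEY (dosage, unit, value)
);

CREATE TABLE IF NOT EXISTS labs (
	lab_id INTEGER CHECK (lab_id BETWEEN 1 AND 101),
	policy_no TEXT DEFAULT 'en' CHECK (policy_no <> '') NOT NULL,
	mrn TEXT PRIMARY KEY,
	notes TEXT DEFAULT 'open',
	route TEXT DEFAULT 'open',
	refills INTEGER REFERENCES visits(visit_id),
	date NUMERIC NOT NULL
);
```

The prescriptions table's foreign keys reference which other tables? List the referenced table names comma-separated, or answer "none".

visits

- refills REFERENCES visits(visit_id).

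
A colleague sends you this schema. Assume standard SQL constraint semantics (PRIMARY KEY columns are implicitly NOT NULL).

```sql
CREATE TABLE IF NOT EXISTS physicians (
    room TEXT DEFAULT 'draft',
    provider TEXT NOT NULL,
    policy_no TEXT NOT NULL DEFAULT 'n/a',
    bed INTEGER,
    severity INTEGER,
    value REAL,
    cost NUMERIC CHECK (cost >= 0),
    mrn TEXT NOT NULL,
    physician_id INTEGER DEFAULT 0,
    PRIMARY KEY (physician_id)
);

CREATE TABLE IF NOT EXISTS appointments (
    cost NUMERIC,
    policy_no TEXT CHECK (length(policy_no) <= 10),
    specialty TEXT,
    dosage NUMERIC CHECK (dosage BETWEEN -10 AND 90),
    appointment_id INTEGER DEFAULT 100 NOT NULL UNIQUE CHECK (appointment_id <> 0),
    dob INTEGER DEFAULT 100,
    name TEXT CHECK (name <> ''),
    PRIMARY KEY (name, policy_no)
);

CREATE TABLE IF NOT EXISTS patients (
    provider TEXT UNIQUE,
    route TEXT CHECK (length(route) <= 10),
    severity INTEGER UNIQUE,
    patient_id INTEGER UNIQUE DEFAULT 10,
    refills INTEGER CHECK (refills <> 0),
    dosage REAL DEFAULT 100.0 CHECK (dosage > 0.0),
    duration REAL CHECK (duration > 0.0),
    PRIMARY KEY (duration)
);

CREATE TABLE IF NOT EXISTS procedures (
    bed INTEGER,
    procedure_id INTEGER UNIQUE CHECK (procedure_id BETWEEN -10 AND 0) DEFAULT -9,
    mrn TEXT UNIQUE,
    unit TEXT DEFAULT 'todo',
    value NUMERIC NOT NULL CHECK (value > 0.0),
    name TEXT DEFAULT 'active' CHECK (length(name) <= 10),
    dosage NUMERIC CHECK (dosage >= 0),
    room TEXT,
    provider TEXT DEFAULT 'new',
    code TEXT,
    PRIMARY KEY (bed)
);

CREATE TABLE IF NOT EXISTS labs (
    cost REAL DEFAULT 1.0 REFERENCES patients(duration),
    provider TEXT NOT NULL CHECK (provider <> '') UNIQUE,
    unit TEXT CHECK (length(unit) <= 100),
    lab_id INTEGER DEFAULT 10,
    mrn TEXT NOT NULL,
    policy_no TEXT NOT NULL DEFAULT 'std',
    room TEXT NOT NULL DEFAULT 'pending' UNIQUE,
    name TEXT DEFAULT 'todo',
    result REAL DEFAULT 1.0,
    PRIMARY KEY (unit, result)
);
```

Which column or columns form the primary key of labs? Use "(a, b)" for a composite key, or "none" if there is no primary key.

(unit, result)

A table-level PRIMARY KEY clause names 2 columns: unit, result.
This is a composite key — the combination is unique, not each column individually.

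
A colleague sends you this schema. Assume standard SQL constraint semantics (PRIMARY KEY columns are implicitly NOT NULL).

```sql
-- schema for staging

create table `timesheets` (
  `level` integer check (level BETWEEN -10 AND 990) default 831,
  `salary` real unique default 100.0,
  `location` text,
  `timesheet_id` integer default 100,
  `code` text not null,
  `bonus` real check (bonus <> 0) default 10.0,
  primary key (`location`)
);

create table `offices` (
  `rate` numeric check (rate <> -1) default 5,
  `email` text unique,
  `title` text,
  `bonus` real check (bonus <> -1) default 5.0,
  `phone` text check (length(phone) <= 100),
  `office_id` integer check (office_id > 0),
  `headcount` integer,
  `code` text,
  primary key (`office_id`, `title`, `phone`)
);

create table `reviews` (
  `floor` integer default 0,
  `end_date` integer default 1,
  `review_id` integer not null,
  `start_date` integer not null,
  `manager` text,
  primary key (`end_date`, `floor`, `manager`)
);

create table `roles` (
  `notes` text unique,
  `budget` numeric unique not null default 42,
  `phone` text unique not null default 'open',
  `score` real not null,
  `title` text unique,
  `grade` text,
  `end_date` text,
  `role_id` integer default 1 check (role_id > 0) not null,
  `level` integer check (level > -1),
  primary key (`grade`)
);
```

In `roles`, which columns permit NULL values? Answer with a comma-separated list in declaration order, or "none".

notes, title, end_date, level

- notes: UNIQUE does not imply NOT NULL → nullable.
- budget: declared NOT NULL → not nullable.
- phone: declared NOT NULL → not nullable.
- score: declared NOT NULL → not nullable.
- title: UNIQUE does not imply NOT NULL → nullable.
- grade: part of the PRIMARY KEY, which implies NOT NULL → not nullable.
- end_date: no NOT NULL constraint applies → nullable.
- role_id: declared NOT NULL → not nullable.
- level: CHECK does not forbid NULL (a CHECK constraint passes when its expression is NULL) → nullable.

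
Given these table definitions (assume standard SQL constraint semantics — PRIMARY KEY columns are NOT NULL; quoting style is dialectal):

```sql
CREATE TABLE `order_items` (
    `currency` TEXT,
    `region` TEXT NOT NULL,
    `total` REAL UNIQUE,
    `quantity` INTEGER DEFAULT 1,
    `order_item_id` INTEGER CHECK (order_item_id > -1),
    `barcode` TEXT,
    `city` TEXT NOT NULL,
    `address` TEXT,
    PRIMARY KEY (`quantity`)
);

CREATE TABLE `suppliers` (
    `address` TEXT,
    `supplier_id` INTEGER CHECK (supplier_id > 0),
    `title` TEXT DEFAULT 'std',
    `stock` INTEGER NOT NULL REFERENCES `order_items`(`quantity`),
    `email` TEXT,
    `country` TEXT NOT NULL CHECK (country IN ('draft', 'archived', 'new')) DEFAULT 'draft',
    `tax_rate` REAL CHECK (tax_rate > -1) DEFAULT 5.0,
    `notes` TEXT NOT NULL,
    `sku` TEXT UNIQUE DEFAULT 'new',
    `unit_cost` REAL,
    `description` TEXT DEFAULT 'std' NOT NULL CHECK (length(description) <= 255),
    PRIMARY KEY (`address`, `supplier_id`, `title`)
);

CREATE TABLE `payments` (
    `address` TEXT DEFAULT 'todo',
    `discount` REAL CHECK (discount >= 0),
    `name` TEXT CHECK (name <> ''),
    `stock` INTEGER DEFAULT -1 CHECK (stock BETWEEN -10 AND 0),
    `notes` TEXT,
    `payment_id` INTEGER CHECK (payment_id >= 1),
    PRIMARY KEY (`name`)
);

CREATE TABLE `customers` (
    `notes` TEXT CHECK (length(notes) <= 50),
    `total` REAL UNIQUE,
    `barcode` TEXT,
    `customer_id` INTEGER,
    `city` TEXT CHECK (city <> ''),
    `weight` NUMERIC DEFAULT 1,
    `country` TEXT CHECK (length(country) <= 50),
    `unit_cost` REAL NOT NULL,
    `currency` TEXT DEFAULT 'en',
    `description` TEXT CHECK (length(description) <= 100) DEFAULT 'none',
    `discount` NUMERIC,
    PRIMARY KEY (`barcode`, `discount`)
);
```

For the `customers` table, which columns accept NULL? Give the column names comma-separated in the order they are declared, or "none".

- notes: CHECK does not forbid NULL (a CHECK constraint passes when its expression is NULL) → nullable.
- total: UNIQUE does not imply NOT NULL → nullable.
- barcode: part of the PRIMARY KEY, which implies NOT NULL → not nullable.
- customer_id: no NOT NULL constraint applies → nullable.
- city: CHECK does not forbid NULL (a CHECK constraint passes when its expression is NULL) → nullable.
- weight: DEFAULT only fills an omitted column; an explicit NULL is still allowed → nullable.
- country: CHECK does not forbid NULL (a CHECK constraint passes when its expression is NULL) → nullable.
- unit_cost: declared NOT NULL → not nullable.
- currency: DEFAULT only fills an omitted column; an explicit NULL is still allowed → nullable.
- description: CHECK does not forbid NULL (a CHECK constraint passes when its expression is NULL) → nullable.
- discount: part of the PRIMARY KEY, which implies NOT NULL → not nullable.

notes, total, customer_id, city, weight, country, currency, description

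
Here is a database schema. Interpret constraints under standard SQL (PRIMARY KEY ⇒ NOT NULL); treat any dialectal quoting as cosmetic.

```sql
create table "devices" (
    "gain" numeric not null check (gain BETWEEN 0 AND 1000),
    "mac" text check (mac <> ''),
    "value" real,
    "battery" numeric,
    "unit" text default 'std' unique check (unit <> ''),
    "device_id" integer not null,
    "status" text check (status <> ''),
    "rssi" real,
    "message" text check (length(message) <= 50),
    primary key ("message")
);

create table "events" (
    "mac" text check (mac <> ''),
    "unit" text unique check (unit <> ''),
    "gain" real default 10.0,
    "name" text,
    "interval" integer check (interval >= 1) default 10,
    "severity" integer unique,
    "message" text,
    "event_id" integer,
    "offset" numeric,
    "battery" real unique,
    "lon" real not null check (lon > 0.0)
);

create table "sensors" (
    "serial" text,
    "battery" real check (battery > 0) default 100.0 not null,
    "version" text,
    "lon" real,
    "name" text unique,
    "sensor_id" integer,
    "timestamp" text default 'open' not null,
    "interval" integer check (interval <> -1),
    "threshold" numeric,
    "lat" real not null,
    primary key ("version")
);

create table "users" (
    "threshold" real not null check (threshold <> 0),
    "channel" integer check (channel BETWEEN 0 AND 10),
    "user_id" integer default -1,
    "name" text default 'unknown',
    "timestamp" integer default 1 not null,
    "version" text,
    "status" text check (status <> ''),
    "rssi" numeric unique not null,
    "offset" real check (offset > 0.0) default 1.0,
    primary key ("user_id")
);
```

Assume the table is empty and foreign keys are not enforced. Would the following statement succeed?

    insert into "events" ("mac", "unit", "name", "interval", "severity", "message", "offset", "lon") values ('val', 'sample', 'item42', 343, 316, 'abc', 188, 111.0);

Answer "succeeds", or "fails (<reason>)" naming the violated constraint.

NOT NULL columns: lon is supplied.
CHECK constraints: 'val' satisfies (mac <> ''); 'sample' satisfies (unit <> ''); 343 satisfies (interval >= 1); 111.0 satisfies (lon > 0.0).
No constraint is violated.

succeeds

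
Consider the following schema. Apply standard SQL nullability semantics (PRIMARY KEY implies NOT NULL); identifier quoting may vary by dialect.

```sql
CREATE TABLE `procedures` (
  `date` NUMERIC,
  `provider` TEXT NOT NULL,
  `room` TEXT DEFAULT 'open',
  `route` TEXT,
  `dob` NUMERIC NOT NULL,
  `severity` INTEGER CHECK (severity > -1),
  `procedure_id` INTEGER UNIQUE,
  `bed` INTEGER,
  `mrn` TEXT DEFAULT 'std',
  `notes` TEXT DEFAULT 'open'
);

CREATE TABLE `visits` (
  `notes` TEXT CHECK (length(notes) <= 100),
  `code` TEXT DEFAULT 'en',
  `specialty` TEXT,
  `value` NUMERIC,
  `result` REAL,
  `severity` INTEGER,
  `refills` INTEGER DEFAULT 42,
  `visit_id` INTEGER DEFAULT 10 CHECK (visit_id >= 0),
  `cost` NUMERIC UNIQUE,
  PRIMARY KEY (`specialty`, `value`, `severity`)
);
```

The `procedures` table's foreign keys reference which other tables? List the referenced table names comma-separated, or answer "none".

No column in procedures has a REFERENCES clause.

none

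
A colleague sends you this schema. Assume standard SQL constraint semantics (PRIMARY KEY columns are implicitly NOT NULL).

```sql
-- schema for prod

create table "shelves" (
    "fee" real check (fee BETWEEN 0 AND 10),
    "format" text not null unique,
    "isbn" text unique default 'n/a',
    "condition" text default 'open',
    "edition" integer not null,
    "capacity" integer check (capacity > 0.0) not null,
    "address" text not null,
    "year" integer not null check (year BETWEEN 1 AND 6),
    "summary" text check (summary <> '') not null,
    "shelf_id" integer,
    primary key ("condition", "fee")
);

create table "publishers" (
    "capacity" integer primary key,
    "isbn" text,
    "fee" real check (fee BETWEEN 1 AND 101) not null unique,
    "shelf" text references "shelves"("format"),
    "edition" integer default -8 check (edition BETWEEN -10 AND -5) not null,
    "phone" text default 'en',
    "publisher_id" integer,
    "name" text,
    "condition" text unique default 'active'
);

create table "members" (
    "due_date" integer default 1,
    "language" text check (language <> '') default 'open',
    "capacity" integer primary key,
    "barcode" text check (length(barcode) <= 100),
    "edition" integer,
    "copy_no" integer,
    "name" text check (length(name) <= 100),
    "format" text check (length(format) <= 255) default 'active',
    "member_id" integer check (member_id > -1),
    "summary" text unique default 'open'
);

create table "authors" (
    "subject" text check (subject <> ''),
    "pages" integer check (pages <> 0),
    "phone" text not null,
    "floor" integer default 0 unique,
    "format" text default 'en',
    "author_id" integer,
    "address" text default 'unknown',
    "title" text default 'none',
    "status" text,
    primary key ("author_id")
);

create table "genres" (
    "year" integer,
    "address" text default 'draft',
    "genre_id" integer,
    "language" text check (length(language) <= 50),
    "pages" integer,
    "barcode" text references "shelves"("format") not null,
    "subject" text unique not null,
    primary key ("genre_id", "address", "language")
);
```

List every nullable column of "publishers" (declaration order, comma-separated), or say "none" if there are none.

- capacity: part of the PRIMARY KEY, which implies NOT NULL → not nullable.
- isbn: no NOT NULL constraint applies → nullable.
- fee: declared NOT NULL → not nullable.
- shelf: a foreign key column may be NULL unless separately constrained → nullable.
- edition: declared NOT NULL → not nullable.
- phone: DEFAULT only fills an omitted column; an explicit NULL is still allowed → nullable.
- publisher_id: no NOT NULL constraint applies → nullable.
- name: no NOT NULL constraint applies → nullable.
- condition: UNIQUE does not imply NOT NULL → nullable.

isbn, shelf, phone, publisher_id, name, condition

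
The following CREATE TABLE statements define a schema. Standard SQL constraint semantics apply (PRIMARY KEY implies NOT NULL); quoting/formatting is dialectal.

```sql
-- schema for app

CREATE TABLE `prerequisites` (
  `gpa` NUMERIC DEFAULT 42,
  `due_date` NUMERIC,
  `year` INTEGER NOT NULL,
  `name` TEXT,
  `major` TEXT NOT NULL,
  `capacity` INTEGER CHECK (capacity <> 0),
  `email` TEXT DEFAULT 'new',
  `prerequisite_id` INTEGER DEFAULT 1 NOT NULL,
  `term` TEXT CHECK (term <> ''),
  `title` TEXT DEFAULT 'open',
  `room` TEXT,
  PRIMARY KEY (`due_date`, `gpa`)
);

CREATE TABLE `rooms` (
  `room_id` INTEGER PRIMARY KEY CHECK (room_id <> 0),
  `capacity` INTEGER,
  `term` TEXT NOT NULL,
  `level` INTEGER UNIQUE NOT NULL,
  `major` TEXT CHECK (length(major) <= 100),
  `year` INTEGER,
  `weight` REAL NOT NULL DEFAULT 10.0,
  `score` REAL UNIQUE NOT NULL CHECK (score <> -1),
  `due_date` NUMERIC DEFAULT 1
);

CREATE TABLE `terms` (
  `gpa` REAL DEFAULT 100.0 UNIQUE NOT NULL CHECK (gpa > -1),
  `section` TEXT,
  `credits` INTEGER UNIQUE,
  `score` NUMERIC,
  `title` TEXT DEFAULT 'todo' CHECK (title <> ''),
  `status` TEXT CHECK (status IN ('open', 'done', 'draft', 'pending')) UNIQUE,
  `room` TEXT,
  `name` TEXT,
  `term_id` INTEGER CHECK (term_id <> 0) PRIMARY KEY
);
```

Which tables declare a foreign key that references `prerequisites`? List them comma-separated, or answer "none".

none

No REFERENCES clause anywhere in the schema names prerequisites.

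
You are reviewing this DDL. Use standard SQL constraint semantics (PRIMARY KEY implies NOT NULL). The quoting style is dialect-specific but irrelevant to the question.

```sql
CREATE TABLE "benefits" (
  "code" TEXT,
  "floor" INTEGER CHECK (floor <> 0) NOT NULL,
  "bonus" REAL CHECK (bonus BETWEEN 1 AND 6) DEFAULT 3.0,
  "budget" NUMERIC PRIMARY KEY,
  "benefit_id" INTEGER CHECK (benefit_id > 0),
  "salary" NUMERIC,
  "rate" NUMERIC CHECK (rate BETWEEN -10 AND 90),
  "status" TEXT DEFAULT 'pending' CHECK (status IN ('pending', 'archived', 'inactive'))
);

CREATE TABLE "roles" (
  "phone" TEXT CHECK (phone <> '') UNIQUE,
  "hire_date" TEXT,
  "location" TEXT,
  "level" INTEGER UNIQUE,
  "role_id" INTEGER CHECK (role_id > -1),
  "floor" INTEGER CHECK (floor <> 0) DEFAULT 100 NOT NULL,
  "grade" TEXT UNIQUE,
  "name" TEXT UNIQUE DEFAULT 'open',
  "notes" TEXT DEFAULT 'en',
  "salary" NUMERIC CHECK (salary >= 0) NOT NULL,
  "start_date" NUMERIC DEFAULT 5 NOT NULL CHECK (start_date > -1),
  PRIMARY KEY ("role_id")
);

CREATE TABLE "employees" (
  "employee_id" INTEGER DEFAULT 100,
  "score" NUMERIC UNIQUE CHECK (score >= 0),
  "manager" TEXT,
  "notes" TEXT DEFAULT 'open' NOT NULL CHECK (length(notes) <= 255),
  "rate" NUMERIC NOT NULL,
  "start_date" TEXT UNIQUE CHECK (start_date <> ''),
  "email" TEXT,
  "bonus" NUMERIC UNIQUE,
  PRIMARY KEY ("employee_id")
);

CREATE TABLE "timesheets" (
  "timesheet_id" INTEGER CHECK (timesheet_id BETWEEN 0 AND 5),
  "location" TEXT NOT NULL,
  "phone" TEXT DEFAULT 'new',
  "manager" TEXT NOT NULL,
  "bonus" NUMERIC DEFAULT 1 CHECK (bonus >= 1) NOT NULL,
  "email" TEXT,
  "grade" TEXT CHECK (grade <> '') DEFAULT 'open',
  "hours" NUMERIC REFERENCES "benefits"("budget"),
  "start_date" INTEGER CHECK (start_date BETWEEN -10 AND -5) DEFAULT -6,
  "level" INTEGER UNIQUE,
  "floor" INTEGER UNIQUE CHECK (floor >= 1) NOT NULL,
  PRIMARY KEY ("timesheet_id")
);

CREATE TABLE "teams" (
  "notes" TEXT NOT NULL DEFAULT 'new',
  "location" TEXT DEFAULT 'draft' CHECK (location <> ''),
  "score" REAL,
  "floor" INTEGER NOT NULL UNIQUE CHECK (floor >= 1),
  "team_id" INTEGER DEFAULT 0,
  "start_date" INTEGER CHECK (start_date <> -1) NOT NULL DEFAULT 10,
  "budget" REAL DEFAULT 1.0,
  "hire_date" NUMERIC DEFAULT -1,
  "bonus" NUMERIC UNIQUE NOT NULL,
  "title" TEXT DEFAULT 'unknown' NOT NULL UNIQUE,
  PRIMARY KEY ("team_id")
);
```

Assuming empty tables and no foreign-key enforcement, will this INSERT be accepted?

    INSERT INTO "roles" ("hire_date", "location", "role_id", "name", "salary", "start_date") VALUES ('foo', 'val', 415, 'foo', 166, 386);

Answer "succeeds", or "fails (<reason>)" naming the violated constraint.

succeeds

NOT NULL columns: floor defaults to 100; role_id is supplied; salary is supplied; start_date is supplied.
CHECK constraints: 415 satisfies (role_id > -1); 166 satisfies (salary >= 0); 386 satisfies (start_date > -1).
No constraint is violated.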